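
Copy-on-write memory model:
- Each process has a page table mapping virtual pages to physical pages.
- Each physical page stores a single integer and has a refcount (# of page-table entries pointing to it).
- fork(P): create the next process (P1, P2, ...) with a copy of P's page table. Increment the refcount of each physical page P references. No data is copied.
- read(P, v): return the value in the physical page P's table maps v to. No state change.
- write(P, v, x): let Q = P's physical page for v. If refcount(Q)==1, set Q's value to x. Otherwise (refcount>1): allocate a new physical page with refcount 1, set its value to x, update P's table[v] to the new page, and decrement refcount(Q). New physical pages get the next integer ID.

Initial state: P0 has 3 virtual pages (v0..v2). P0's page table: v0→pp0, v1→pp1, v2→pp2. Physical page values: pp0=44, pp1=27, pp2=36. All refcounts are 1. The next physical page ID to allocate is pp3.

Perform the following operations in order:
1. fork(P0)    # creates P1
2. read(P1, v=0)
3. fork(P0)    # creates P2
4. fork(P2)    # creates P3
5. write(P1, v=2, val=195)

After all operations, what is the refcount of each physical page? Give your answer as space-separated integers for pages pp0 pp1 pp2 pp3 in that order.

Op 1: fork(P0) -> P1. 3 ppages; refcounts: pp0:2 pp1:2 pp2:2
Op 2: read(P1, v0) -> 44. No state change.
Op 3: fork(P0) -> P2. 3 ppages; refcounts: pp0:3 pp1:3 pp2:3
Op 4: fork(P2) -> P3. 3 ppages; refcounts: pp0:4 pp1:4 pp2:4
Op 5: write(P1, v2, 195). refcount(pp2)=4>1 -> COPY to pp3. 4 ppages; refcounts: pp0:4 pp1:4 pp2:3 pp3:1

Answer: 4 4 3 1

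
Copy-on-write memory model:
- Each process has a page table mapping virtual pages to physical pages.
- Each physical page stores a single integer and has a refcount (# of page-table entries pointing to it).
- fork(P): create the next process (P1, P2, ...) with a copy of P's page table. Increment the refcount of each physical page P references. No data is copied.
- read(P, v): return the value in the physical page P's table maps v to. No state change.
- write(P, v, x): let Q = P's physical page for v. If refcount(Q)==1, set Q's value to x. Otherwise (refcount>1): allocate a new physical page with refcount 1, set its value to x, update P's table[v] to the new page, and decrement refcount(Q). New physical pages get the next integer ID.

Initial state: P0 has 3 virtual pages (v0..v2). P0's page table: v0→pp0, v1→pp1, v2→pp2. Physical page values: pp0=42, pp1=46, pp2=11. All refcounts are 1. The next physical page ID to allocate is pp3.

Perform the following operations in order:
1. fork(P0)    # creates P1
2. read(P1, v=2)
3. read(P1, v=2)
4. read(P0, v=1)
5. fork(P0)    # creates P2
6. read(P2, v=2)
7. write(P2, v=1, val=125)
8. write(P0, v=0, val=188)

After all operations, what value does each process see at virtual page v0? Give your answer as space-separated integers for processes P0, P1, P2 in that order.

Answer: 188 42 42

Derivation:
Op 1: fork(P0) -> P1. 3 ppages; refcounts: pp0:2 pp1:2 pp2:2
Op 2: read(P1, v2) -> 11. No state change.
Op 3: read(P1, v2) -> 11. No state change.
Op 4: read(P0, v1) -> 46. No state change.
Op 5: fork(P0) -> P2. 3 ppages; refcounts: pp0:3 pp1:3 pp2:3
Op 6: read(P2, v2) -> 11. No state change.
Op 7: write(P2, v1, 125). refcount(pp1)=3>1 -> COPY to pp3. 4 ppages; refcounts: pp0:3 pp1:2 pp2:3 pp3:1
Op 8: write(P0, v0, 188). refcount(pp0)=3>1 -> COPY to pp4. 5 ppages; refcounts: pp0:2 pp1:2 pp2:3 pp3:1 pp4:1
P0: v0 -> pp4 = 188
P1: v0 -> pp0 = 42
P2: v0 -> pp0 = 42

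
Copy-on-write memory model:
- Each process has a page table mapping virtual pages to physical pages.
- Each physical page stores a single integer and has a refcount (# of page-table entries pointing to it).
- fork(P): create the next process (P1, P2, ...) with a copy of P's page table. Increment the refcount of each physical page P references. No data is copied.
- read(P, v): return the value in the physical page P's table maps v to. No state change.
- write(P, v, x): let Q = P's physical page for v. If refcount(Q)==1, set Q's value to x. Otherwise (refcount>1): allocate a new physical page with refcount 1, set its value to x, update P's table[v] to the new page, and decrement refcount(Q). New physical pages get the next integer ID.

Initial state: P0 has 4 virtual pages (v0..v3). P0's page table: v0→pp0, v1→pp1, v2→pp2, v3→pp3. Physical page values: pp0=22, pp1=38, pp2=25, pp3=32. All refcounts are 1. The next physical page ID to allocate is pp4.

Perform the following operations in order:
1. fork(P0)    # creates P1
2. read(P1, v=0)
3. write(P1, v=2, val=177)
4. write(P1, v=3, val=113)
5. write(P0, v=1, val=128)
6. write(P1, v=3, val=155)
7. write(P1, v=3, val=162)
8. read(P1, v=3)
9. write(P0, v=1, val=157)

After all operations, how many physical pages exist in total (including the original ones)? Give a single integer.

Op 1: fork(P0) -> P1. 4 ppages; refcounts: pp0:2 pp1:2 pp2:2 pp3:2
Op 2: read(P1, v0) -> 22. No state change.
Op 3: write(P1, v2, 177). refcount(pp2)=2>1 -> COPY to pp4. 5 ppages; refcounts: pp0:2 pp1:2 pp2:1 pp3:2 pp4:1
Op 4: write(P1, v3, 113). refcount(pp3)=2>1 -> COPY to pp5. 6 ppages; refcounts: pp0:2 pp1:2 pp2:1 pp3:1 pp4:1 pp5:1
Op 5: write(P0, v1, 128). refcount(pp1)=2>1 -> COPY to pp6. 7 ppages; refcounts: pp0:2 pp1:1 pp2:1 pp3:1 pp4:1 pp5:1 pp6:1
Op 6: write(P1, v3, 155). refcount(pp5)=1 -> write in place. 7 ppages; refcounts: pp0:2 pp1:1 pp2:1 pp3:1 pp4:1 pp5:1 pp6:1
Op 7: write(P1, v3, 162). refcount(pp5)=1 -> write in place. 7 ppages; refcounts: pp0:2 pp1:1 pp2:1 pp3:1 pp4:1 pp5:1 pp6:1
Op 8: read(P1, v3) -> 162. No state change.
Op 9: write(P0, v1, 157). refcount(pp6)=1 -> write in place. 7 ppages; refcounts: pp0:2 pp1:1 pp2:1 pp3:1 pp4:1 pp5:1 pp6:1

Answer: 7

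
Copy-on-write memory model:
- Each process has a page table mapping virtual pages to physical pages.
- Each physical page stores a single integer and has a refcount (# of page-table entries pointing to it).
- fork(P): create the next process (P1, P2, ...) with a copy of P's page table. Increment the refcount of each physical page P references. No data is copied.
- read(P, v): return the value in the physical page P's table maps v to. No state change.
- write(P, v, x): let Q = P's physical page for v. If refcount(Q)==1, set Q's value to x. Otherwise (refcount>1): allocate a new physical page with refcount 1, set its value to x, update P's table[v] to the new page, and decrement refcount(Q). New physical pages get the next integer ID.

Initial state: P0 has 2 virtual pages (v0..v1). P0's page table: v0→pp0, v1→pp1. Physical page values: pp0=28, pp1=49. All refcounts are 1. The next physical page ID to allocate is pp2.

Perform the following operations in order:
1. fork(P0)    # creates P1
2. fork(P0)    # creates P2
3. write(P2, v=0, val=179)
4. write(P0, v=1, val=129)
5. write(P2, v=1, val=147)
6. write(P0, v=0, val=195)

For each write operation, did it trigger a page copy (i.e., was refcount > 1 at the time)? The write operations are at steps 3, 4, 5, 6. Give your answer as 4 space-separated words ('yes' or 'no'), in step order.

Op 1: fork(P0) -> P1. 2 ppages; refcounts: pp0:2 pp1:2
Op 2: fork(P0) -> P2. 2 ppages; refcounts: pp0:3 pp1:3
Op 3: write(P2, v0, 179). refcount(pp0)=3>1 -> COPY to pp2. 3 ppages; refcounts: pp0:2 pp1:3 pp2:1
Op 4: write(P0, v1, 129). refcount(pp1)=3>1 -> COPY to pp3. 4 ppages; refcounts: pp0:2 pp1:2 pp2:1 pp3:1
Op 5: write(P2, v1, 147). refcount(pp1)=2>1 -> COPY to pp4. 5 ppages; refcounts: pp0:2 pp1:1 pp2:1 pp3:1 pp4:1
Op 6: write(P0, v0, 195). refcount(pp0)=2>1 -> COPY to pp5. 6 ppages; refcounts: pp0:1 pp1:1 pp2:1 pp3:1 pp4:1 pp5:1

yes yes yes yes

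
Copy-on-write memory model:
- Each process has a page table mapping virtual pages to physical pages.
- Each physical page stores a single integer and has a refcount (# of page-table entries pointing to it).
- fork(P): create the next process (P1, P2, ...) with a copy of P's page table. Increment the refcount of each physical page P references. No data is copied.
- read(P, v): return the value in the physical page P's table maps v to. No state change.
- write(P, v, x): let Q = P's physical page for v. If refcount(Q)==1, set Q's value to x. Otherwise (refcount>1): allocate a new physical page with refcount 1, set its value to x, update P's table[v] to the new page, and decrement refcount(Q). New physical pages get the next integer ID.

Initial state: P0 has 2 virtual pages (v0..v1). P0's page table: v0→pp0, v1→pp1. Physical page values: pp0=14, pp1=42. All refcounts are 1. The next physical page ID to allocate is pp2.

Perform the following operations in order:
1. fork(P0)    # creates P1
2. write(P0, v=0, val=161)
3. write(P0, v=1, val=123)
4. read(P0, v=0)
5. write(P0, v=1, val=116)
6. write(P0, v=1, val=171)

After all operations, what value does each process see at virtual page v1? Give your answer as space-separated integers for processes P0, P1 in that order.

Op 1: fork(P0) -> P1. 2 ppages; refcounts: pp0:2 pp1:2
Op 2: write(P0, v0, 161). refcount(pp0)=2>1 -> COPY to pp2. 3 ppages; refcounts: pp0:1 pp1:2 pp2:1
Op 3: write(P0, v1, 123). refcount(pp1)=2>1 -> COPY to pp3. 4 ppages; refcounts: pp0:1 pp1:1 pp2:1 pp3:1
Op 4: read(P0, v0) -> 161. No state change.
Op 5: write(P0, v1, 116). refcount(pp3)=1 -> write in place. 4 ppages; refcounts: pp0:1 pp1:1 pp2:1 pp3:1
Op 6: write(P0, v1, 171). refcount(pp3)=1 -> write in place. 4 ppages; refcounts: pp0:1 pp1:1 pp2:1 pp3:1
P0: v1 -> pp3 = 171
P1: v1 -> pp1 = 42

Answer: 171 42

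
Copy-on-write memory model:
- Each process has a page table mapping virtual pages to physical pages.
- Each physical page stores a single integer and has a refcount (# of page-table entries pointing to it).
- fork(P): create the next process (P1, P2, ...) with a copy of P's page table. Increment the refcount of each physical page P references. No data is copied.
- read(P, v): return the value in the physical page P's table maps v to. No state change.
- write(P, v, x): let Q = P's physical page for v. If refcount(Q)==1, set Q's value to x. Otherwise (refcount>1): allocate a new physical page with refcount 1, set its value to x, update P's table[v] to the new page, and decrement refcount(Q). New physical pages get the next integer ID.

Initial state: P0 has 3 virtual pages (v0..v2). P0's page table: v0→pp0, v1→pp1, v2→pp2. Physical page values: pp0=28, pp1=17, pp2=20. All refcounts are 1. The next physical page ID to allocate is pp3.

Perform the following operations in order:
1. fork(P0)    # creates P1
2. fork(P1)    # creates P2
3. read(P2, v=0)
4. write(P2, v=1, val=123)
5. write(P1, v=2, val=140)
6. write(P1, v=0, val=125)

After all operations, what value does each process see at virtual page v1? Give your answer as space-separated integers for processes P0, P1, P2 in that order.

Answer: 17 17 123

Derivation:
Op 1: fork(P0) -> P1. 3 ppages; refcounts: pp0:2 pp1:2 pp2:2
Op 2: fork(P1) -> P2. 3 ppages; refcounts: pp0:3 pp1:3 pp2:3
Op 3: read(P2, v0) -> 28. No state change.
Op 4: write(P2, v1, 123). refcount(pp1)=3>1 -> COPY to pp3. 4 ppages; refcounts: pp0:3 pp1:2 pp2:3 pp3:1
Op 5: write(P1, v2, 140). refcount(pp2)=3>1 -> COPY to pp4. 5 ppages; refcounts: pp0:3 pp1:2 pp2:2 pp3:1 pp4:1
Op 6: write(P1, v0, 125). refcount(pp0)=3>1 -> COPY to pp5. 6 ppages; refcounts: pp0:2 pp1:2 pp2:2 pp3:1 pp4:1 pp5:1
P0: v1 -> pp1 = 17
P1: v1 -> pp1 = 17
P2: v1 -> pp3 = 123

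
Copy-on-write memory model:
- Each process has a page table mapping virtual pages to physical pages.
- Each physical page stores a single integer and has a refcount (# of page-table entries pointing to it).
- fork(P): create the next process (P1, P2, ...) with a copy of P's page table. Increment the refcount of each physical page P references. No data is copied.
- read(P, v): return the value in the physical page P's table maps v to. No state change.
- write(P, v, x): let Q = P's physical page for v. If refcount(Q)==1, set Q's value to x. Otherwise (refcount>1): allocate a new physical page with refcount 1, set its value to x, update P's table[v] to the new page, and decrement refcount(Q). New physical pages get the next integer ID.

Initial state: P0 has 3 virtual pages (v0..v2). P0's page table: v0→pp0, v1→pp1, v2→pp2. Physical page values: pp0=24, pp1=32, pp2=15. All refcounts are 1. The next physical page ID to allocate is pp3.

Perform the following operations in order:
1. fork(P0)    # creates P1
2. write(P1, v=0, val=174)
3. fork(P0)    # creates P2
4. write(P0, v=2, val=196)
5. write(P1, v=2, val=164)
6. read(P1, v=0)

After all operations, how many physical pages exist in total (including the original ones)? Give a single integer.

Op 1: fork(P0) -> P1. 3 ppages; refcounts: pp0:2 pp1:2 pp2:2
Op 2: write(P1, v0, 174). refcount(pp0)=2>1 -> COPY to pp3. 4 ppages; refcounts: pp0:1 pp1:2 pp2:2 pp3:1
Op 3: fork(P0) -> P2. 4 ppages; refcounts: pp0:2 pp1:3 pp2:3 pp3:1
Op 4: write(P0, v2, 196). refcount(pp2)=3>1 -> COPY to pp4. 5 ppages; refcounts: pp0:2 pp1:3 pp2:2 pp3:1 pp4:1
Op 5: write(P1, v2, 164). refcount(pp2)=2>1 -> COPY to pp5. 6 ppages; refcounts: pp0:2 pp1:3 pp2:1 pp3:1 pp4:1 pp5:1
Op 6: read(P1, v0) -> 174. No state change.

Answer: 6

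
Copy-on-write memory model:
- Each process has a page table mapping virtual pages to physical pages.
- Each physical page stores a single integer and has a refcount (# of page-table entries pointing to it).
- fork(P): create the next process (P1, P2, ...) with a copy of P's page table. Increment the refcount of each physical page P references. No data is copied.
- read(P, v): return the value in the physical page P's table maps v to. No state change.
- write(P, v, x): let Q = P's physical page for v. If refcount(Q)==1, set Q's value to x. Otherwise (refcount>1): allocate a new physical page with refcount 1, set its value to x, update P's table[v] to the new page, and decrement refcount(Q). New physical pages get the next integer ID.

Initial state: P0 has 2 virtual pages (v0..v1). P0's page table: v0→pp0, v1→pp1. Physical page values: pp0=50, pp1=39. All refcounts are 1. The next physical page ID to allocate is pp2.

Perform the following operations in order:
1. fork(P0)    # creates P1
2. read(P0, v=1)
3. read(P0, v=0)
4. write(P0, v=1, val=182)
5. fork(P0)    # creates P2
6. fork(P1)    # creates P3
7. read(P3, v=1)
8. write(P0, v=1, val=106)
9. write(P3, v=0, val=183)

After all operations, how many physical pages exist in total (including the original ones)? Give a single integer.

Answer: 5

Derivation:
Op 1: fork(P0) -> P1. 2 ppages; refcounts: pp0:2 pp1:2
Op 2: read(P0, v1) -> 39. No state change.
Op 3: read(P0, v0) -> 50. No state change.
Op 4: write(P0, v1, 182). refcount(pp1)=2>1 -> COPY to pp2. 3 ppages; refcounts: pp0:2 pp1:1 pp2:1
Op 5: fork(P0) -> P2. 3 ppages; refcounts: pp0:3 pp1:1 pp2:2
Op 6: fork(P1) -> P3. 3 ppages; refcounts: pp0:4 pp1:2 pp2:2
Op 7: read(P3, v1) -> 39. No state change.
Op 8: write(P0, v1, 106). refcount(pp2)=2>1 -> COPY to pp3. 4 ppages; refcounts: pp0:4 pp1:2 pp2:1 pp3:1
Op 9: write(P3, v0, 183). refcount(pp0)=4>1 -> COPY to pp4. 5 ppages; refcounts: pp0:3 pp1:2 pp2:1 pp3:1 pp4:1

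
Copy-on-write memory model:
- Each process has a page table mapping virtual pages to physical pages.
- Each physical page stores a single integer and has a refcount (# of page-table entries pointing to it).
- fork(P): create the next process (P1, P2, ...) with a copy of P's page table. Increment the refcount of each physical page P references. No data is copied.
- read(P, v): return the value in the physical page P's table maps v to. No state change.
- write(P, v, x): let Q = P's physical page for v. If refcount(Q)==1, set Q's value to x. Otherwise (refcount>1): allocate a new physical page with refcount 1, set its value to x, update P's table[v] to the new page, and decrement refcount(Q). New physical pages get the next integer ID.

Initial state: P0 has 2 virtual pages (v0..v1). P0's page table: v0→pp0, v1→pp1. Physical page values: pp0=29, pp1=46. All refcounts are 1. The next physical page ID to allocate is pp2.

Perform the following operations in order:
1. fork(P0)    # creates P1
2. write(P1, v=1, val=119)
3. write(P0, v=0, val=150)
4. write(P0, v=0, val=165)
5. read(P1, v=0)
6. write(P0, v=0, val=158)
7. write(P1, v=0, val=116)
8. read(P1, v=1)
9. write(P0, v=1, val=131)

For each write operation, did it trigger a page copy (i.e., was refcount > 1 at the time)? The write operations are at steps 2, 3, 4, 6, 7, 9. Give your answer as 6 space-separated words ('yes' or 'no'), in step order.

Op 1: fork(P0) -> P1. 2 ppages; refcounts: pp0:2 pp1:2
Op 2: write(P1, v1, 119). refcount(pp1)=2>1 -> COPY to pp2. 3 ppages; refcounts: pp0:2 pp1:1 pp2:1
Op 3: write(P0, v0, 150). refcount(pp0)=2>1 -> COPY to pp3. 4 ppages; refcounts: pp0:1 pp1:1 pp2:1 pp3:1
Op 4: write(P0, v0, 165). refcount(pp3)=1 -> write in place. 4 ppages; refcounts: pp0:1 pp1:1 pp2:1 pp3:1
Op 5: read(P1, v0) -> 29. No state change.
Op 6: write(P0, v0, 158). refcount(pp3)=1 -> write in place. 4 ppages; refcounts: pp0:1 pp1:1 pp2:1 pp3:1
Op 7: write(P1, v0, 116). refcount(pp0)=1 -> write in place. 4 ppages; refcounts: pp0:1 pp1:1 pp2:1 pp3:1
Op 8: read(P1, v1) -> 119. No state change.
Op 9: write(P0, v1, 131). refcount(pp1)=1 -> write in place. 4 ppages; refcounts: pp0:1 pp1:1 pp2:1 pp3:1

yes yes no no no no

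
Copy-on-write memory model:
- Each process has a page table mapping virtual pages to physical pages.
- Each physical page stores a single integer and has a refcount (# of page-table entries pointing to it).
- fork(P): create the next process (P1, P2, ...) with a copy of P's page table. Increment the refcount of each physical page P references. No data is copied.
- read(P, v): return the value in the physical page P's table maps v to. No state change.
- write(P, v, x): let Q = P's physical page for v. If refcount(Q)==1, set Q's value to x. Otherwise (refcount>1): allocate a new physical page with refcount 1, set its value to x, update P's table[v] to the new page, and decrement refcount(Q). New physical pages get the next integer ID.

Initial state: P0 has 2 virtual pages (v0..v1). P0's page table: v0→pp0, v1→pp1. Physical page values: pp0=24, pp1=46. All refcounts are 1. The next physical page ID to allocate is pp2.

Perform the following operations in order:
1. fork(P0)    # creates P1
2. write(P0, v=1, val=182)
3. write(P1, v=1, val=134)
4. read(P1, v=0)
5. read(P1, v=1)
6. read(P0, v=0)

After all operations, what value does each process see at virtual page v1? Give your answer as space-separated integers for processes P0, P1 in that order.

Answer: 182 134

Derivation:
Op 1: fork(P0) -> P1. 2 ppages; refcounts: pp0:2 pp1:2
Op 2: write(P0, v1, 182). refcount(pp1)=2>1 -> COPY to pp2. 3 ppages; refcounts: pp0:2 pp1:1 pp2:1
Op 3: write(P1, v1, 134). refcount(pp1)=1 -> write in place. 3 ppages; refcounts: pp0:2 pp1:1 pp2:1
Op 4: read(P1, v0) -> 24. No state change.
Op 5: read(P1, v1) -> 134. No state change.
Op 6: read(P0, v0) -> 24. No state change.
P0: v1 -> pp2 = 182
P1: v1 -> pp1 = 134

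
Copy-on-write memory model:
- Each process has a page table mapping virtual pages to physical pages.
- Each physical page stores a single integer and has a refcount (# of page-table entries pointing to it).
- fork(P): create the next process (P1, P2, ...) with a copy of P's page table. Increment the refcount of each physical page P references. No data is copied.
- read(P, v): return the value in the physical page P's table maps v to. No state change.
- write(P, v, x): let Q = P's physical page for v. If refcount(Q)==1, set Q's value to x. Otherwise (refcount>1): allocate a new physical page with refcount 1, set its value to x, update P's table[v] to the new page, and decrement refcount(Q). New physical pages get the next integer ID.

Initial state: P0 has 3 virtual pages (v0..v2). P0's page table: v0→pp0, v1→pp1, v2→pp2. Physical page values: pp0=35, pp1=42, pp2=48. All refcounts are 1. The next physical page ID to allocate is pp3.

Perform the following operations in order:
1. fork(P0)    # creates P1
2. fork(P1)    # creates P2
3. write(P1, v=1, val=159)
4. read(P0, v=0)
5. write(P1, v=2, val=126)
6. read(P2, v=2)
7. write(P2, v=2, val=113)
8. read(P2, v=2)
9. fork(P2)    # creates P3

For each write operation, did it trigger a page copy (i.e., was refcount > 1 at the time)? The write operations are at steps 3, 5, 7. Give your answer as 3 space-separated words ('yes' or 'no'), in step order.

Op 1: fork(P0) -> P1. 3 ppages; refcounts: pp0:2 pp1:2 pp2:2
Op 2: fork(P1) -> P2. 3 ppages; refcounts: pp0:3 pp1:3 pp2:3
Op 3: write(P1, v1, 159). refcount(pp1)=3>1 -> COPY to pp3. 4 ppages; refcounts: pp0:3 pp1:2 pp2:3 pp3:1
Op 4: read(P0, v0) -> 35. No state change.
Op 5: write(P1, v2, 126). refcount(pp2)=3>1 -> COPY to pp4. 5 ppages; refcounts: pp0:3 pp1:2 pp2:2 pp3:1 pp4:1
Op 6: read(P2, v2) -> 48. No state change.
Op 7: write(P2, v2, 113). refcount(pp2)=2>1 -> COPY to pp5. 6 ppages; refcounts: pp0:3 pp1:2 pp2:1 pp3:1 pp4:1 pp5:1
Op 8: read(P2, v2) -> 113. No state change.
Op 9: fork(P2) -> P3. 6 ppages; refcounts: pp0:4 pp1:3 pp2:1 pp3:1 pp4:1 pp5:2

yes yes yes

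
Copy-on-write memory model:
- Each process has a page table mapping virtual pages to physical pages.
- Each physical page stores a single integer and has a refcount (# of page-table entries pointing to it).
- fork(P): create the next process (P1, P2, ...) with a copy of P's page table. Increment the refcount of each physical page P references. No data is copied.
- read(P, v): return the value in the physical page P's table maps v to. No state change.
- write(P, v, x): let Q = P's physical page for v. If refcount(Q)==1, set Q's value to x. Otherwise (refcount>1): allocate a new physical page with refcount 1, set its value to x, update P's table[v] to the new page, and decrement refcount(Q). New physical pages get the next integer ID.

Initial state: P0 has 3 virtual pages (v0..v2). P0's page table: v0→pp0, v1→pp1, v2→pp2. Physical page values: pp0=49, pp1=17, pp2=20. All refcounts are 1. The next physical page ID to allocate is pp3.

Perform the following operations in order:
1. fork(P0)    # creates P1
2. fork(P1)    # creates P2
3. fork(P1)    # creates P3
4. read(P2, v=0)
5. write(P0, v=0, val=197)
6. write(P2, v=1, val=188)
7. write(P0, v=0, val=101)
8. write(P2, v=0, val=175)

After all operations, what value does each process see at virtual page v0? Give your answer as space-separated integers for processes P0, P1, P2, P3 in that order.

Op 1: fork(P0) -> P1. 3 ppages; refcounts: pp0:2 pp1:2 pp2:2
Op 2: fork(P1) -> P2. 3 ppages; refcounts: pp0:3 pp1:3 pp2:3
Op 3: fork(P1) -> P3. 3 ppages; refcounts: pp0:4 pp1:4 pp2:4
Op 4: read(P2, v0) -> 49. No state change.
Op 5: write(P0, v0, 197). refcount(pp0)=4>1 -> COPY to pp3. 4 ppages; refcounts: pp0:3 pp1:4 pp2:4 pp3:1
Op 6: write(P2, v1, 188). refcount(pp1)=4>1 -> COPY to pp4. 5 ppages; refcounts: pp0:3 pp1:3 pp2:4 pp3:1 pp4:1
Op 7: write(P0, v0, 101). refcount(pp3)=1 -> write in place. 5 ppages; refcounts: pp0:3 pp1:3 pp2:4 pp3:1 pp4:1
Op 8: write(P2, v0, 175). refcount(pp0)=3>1 -> COPY to pp5. 6 ppages; refcounts: pp0:2 pp1:3 pp2:4 pp3:1 pp4:1 pp5:1
P0: v0 -> pp3 = 101
P1: v0 -> pp0 = 49
P2: v0 -> pp5 = 175
P3: v0 -> pp0 = 49

Answer: 101 49 175 49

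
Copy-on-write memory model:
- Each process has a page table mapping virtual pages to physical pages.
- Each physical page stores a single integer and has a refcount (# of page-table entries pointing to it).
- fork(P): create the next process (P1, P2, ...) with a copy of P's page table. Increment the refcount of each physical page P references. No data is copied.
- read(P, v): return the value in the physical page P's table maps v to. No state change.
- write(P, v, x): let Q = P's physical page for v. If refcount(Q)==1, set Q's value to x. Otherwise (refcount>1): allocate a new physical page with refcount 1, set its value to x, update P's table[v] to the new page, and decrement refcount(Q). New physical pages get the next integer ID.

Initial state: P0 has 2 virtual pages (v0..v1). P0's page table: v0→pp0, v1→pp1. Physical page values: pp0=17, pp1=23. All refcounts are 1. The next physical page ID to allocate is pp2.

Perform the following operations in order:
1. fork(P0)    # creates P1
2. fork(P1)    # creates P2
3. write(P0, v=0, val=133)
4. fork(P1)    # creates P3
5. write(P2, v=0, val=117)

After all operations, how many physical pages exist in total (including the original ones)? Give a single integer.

Answer: 4

Derivation:
Op 1: fork(P0) -> P1. 2 ppages; refcounts: pp0:2 pp1:2
Op 2: fork(P1) -> P2. 2 ppages; refcounts: pp0:3 pp1:3
Op 3: write(P0, v0, 133). refcount(pp0)=3>1 -> COPY to pp2. 3 ppages; refcounts: pp0:2 pp1:3 pp2:1
Op 4: fork(P1) -> P3. 3 ppages; refcounts: pp0:3 pp1:4 pp2:1
Op 5: write(P2, v0, 117). refcount(pp0)=3>1 -> COPY to pp3. 4 ppages; refcounts: pp0:2 pp1:4 pp2:1 pp3:1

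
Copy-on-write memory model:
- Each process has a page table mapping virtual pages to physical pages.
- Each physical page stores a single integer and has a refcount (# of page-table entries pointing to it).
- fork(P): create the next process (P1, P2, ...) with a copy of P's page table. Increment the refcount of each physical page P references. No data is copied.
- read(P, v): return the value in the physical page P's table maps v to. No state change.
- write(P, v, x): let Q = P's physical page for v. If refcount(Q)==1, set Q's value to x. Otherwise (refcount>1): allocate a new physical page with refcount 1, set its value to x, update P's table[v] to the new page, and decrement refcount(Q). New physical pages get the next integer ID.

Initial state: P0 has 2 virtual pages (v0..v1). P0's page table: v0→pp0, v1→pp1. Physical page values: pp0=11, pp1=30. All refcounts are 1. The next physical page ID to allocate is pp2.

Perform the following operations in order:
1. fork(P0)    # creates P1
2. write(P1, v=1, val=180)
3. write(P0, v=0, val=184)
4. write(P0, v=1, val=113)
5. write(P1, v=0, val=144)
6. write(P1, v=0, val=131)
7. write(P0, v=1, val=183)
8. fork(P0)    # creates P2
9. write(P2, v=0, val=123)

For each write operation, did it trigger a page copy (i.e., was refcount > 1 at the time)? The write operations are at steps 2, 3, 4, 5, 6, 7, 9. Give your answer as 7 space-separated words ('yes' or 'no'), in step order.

Op 1: fork(P0) -> P1. 2 ppages; refcounts: pp0:2 pp1:2
Op 2: write(P1, v1, 180). refcount(pp1)=2>1 -> COPY to pp2. 3 ppages; refcounts: pp0:2 pp1:1 pp2:1
Op 3: write(P0, v0, 184). refcount(pp0)=2>1 -> COPY to pp3. 4 ppages; refcounts: pp0:1 pp1:1 pp2:1 pp3:1
Op 4: write(P0, v1, 113). refcount(pp1)=1 -> write in place. 4 ppages; refcounts: pp0:1 pp1:1 pp2:1 pp3:1
Op 5: write(P1, v0, 144). refcount(pp0)=1 -> write in place. 4 ppages; refcounts: pp0:1 pp1:1 pp2:1 pp3:1
Op 6: write(P1, v0, 131). refcount(pp0)=1 -> write in place. 4 ppages; refcounts: pp0:1 pp1:1 pp2:1 pp3:1
Op 7: write(P0, v1, 183). refcount(pp1)=1 -> write in place. 4 ppages; refcounts: pp0:1 pp1:1 pp2:1 pp3:1
Op 8: fork(P0) -> P2. 4 ppages; refcounts: pp0:1 pp1:2 pp2:1 pp3:2
Op 9: write(P2, v0, 123). refcount(pp3)=2>1 -> COPY to pp4. 5 ppages; refcounts: pp0:1 pp1:2 pp2:1 pp3:1 pp4:1

yes yes no no no no yes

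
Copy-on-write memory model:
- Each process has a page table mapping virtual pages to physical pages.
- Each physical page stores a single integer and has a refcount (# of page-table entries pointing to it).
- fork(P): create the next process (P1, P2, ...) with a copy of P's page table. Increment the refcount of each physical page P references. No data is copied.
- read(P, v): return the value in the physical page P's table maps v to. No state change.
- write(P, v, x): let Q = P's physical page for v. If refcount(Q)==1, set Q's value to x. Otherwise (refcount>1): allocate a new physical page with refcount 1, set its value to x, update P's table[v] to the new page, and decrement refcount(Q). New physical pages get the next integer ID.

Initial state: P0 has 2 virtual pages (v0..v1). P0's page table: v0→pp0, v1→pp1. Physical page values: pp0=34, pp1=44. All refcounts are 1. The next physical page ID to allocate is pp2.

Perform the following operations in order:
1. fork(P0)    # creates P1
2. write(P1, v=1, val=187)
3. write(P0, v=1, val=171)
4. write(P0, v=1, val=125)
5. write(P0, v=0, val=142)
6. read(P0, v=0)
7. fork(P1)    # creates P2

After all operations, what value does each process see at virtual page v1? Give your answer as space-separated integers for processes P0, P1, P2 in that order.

Answer: 125 187 187

Derivation:
Op 1: fork(P0) -> P1. 2 ppages; refcounts: pp0:2 pp1:2
Op 2: write(P1, v1, 187). refcount(pp1)=2>1 -> COPY to pp2. 3 ppages; refcounts: pp0:2 pp1:1 pp2:1
Op 3: write(P0, v1, 171). refcount(pp1)=1 -> write in place. 3 ppages; refcounts: pp0:2 pp1:1 pp2:1
Op 4: write(P0, v1, 125). refcount(pp1)=1 -> write in place. 3 ppages; refcounts: pp0:2 pp1:1 pp2:1
Op 5: write(P0, v0, 142). refcount(pp0)=2>1 -> COPY to pp3. 4 ppages; refcounts: pp0:1 pp1:1 pp2:1 pp3:1
Op 6: read(P0, v0) -> 142. No state change.
Op 7: fork(P1) -> P2. 4 ppages; refcounts: pp0:2 pp1:1 pp2:2 pp3:1
P0: v1 -> pp1 = 125
P1: v1 -> pp2 = 187
P2: v1 -> pp2 = 187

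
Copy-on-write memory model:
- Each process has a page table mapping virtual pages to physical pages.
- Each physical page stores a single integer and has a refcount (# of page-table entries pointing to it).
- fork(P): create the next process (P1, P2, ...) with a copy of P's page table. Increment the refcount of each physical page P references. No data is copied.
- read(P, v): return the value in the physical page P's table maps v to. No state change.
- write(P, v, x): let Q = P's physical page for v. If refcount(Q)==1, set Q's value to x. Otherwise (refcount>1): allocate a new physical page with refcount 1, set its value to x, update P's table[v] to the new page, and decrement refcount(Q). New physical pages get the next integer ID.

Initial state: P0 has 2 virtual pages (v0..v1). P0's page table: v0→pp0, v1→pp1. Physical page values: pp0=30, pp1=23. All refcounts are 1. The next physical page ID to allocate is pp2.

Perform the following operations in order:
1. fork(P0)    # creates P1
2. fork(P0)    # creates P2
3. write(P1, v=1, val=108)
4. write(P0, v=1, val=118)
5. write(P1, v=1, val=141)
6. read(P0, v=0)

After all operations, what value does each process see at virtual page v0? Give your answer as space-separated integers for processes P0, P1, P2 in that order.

Answer: 30 30 30

Derivation:
Op 1: fork(P0) -> P1. 2 ppages; refcounts: pp0:2 pp1:2
Op 2: fork(P0) -> P2. 2 ppages; refcounts: pp0:3 pp1:3
Op 3: write(P1, v1, 108). refcount(pp1)=3>1 -> COPY to pp2. 3 ppages; refcounts: pp0:3 pp1:2 pp2:1
Op 4: write(P0, v1, 118). refcount(pp1)=2>1 -> COPY to pp3. 4 ppages; refcounts: pp0:3 pp1:1 pp2:1 pp3:1
Op 5: write(P1, v1, 141). refcount(pp2)=1 -> write in place. 4 ppages; refcounts: pp0:3 pp1:1 pp2:1 pp3:1
Op 6: read(P0, v0) -> 30. No state change.
P0: v0 -> pp0 = 30
P1: v0 -> pp0 = 30
P2: v0 -> pp0 = 30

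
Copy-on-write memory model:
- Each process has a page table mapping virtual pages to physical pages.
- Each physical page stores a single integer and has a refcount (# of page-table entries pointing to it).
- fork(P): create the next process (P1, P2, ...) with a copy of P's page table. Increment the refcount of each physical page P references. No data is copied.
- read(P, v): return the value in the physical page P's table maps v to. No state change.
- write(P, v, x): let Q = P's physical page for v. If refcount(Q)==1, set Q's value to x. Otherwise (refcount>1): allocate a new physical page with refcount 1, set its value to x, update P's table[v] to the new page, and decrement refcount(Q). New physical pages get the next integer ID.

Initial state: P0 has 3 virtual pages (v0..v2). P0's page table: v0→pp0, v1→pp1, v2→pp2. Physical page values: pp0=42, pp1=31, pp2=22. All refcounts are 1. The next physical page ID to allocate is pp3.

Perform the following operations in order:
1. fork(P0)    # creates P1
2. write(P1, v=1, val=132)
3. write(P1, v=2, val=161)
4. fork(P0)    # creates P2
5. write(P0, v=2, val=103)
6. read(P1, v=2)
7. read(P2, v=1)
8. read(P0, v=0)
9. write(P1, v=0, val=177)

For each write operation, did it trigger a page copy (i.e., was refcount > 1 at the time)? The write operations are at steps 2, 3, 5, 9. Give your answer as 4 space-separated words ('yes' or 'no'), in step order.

Op 1: fork(P0) -> P1. 3 ppages; refcounts: pp0:2 pp1:2 pp2:2
Op 2: write(P1, v1, 132). refcount(pp1)=2>1 -> COPY to pp3. 4 ppages; refcounts: pp0:2 pp1:1 pp2:2 pp3:1
Op 3: write(P1, v2, 161). refcount(pp2)=2>1 -> COPY to pp4. 5 ppages; refcounts: pp0:2 pp1:1 pp2:1 pp3:1 pp4:1
Op 4: fork(P0) -> P2. 5 ppages; refcounts: pp0:3 pp1:2 pp2:2 pp3:1 pp4:1
Op 5: write(P0, v2, 103). refcount(pp2)=2>1 -> COPY to pp5. 6 ppages; refcounts: pp0:3 pp1:2 pp2:1 pp3:1 pp4:1 pp5:1
Op 6: read(P1, v2) -> 161. No state change.
Op 7: read(P2, v1) -> 31. No state change.
Op 8: read(P0, v0) -> 42. No state change.
Op 9: write(P1, v0, 177). refcount(pp0)=3>1 -> COPY to pp6. 7 ppages; refcounts: pp0:2 pp1:2 pp2:1 pp3:1 pp4:1 pp5:1 pp6:1

yes yes yes yes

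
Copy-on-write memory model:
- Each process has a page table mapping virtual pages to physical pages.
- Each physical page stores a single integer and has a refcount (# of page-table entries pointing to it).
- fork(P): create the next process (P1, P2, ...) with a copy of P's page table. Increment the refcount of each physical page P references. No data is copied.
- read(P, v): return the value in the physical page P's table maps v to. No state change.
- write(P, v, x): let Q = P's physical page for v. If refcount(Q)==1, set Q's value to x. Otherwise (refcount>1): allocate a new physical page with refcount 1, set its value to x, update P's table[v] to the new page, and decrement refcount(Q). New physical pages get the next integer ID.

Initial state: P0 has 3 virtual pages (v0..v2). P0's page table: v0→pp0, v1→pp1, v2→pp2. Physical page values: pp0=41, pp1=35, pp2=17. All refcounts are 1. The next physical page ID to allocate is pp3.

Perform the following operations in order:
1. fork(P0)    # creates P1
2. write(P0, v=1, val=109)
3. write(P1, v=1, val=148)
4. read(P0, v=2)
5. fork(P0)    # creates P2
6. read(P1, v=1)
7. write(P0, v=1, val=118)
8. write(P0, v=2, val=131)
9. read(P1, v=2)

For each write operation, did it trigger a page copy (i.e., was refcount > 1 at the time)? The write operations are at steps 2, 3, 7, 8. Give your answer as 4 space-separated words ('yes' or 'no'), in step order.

Op 1: fork(P0) -> P1. 3 ppages; refcounts: pp0:2 pp1:2 pp2:2
Op 2: write(P0, v1, 109). refcount(pp1)=2>1 -> COPY to pp3. 4 ppages; refcounts: pp0:2 pp1:1 pp2:2 pp3:1
Op 3: write(P1, v1, 148). refcount(pp1)=1 -> write in place. 4 ppages; refcounts: pp0:2 pp1:1 pp2:2 pp3:1
Op 4: read(P0, v2) -> 17. No state change.
Op 5: fork(P0) -> P2. 4 ppages; refcounts: pp0:3 pp1:1 pp2:3 pp3:2
Op 6: read(P1, v1) -> 148. No state change.
Op 7: write(P0, v1, 118). refcount(pp3)=2>1 -> COPY to pp4. 5 ppages; refcounts: pp0:3 pp1:1 pp2:3 pp3:1 pp4:1
Op 8: write(P0, v2, 131). refcount(pp2)=3>1 -> COPY to pp5. 6 ppages; refcounts: pp0:3 pp1:1 pp2:2 pp3:1 pp4:1 pp5:1
Op 9: read(P1, v2) -> 17. No state change.

yes no yes yes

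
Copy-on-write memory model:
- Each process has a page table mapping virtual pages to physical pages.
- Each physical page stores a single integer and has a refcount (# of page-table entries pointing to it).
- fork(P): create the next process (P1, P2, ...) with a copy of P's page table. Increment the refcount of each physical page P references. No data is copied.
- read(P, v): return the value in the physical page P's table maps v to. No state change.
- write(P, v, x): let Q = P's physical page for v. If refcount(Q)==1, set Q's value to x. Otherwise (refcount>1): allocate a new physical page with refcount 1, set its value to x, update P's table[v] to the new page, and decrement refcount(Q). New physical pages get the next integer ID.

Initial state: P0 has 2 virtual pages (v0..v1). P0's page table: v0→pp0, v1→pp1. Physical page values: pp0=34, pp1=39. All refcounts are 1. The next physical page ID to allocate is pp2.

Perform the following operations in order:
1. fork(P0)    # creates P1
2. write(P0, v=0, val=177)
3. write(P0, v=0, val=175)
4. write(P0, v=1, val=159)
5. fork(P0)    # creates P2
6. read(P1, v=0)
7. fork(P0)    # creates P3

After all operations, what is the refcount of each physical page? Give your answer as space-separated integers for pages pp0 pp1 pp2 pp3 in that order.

Op 1: fork(P0) -> P1. 2 ppages; refcounts: pp0:2 pp1:2
Op 2: write(P0, v0, 177). refcount(pp0)=2>1 -> COPY to pp2. 3 ppages; refcounts: pp0:1 pp1:2 pp2:1
Op 3: write(P0, v0, 175). refcount(pp2)=1 -> write in place. 3 ppages; refcounts: pp0:1 pp1:2 pp2:1
Op 4: write(P0, v1, 159). refcount(pp1)=2>1 -> COPY to pp3. 4 ppages; refcounts: pp0:1 pp1:1 pp2:1 pp3:1
Op 5: fork(P0) -> P2. 4 ppages; refcounts: pp0:1 pp1:1 pp2:2 pp3:2
Op 6: read(P1, v0) -> 34. No state change.
Op 7: fork(P0) -> P3. 4 ppages; refcounts: pp0:1 pp1:1 pp2:3 pp3:3

Answer: 1 1 3 3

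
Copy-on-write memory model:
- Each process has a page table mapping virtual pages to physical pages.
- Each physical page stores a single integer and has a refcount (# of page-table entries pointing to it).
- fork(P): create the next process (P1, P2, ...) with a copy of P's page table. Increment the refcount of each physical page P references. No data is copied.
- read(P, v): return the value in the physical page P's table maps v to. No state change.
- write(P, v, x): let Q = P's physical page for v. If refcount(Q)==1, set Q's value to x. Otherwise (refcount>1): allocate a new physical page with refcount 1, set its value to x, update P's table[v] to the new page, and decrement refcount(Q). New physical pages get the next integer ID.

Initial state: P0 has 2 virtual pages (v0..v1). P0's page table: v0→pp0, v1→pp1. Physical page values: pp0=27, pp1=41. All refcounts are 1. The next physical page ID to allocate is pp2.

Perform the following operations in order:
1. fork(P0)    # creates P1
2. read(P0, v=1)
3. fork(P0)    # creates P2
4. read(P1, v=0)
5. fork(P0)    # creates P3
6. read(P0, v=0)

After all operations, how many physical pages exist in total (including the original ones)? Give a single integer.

Op 1: fork(P0) -> P1. 2 ppages; refcounts: pp0:2 pp1:2
Op 2: read(P0, v1) -> 41. No state change.
Op 3: fork(P0) -> P2. 2 ppages; refcounts: pp0:3 pp1:3
Op 4: read(P1, v0) -> 27. No state change.
Op 5: fork(P0) -> P3. 2 ppages; refcounts: pp0:4 pp1:4
Op 6: read(P0, v0) -> 27. No state change.

Answer: 2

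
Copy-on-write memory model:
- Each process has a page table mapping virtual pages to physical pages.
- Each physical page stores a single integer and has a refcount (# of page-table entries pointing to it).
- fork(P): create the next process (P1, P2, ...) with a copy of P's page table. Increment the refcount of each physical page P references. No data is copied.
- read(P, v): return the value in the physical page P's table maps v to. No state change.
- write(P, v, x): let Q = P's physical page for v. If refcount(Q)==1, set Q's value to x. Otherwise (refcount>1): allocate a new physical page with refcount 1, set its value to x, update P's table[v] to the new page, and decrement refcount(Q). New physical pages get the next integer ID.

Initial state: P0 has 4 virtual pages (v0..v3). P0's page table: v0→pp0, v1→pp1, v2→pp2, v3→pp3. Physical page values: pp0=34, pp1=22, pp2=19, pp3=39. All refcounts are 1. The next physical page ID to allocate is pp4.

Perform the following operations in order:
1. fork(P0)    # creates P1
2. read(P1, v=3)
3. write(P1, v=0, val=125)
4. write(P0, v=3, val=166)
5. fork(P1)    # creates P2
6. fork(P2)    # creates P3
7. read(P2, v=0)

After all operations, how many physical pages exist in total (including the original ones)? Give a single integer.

Answer: 6

Derivation:
Op 1: fork(P0) -> P1. 4 ppages; refcounts: pp0:2 pp1:2 pp2:2 pp3:2
Op 2: read(P1, v3) -> 39. No state change.
Op 3: write(P1, v0, 125). refcount(pp0)=2>1 -> COPY to pp4. 5 ppages; refcounts: pp0:1 pp1:2 pp2:2 pp3:2 pp4:1
Op 4: write(P0, v3, 166). refcount(pp3)=2>1 -> COPY to pp5. 6 ppages; refcounts: pp0:1 pp1:2 pp2:2 pp3:1 pp4:1 pp5:1
Op 5: fork(P1) -> P2. 6 ppages; refcounts: pp0:1 pp1:3 pp2:3 pp3:2 pp4:2 pp5:1
Op 6: fork(P2) -> P3. 6 ppages; refcounts: pp0:1 pp1:4 pp2:4 pp3:3 pp4:3 pp5:1
Op 7: read(P2, v0) -> 125. No state change.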